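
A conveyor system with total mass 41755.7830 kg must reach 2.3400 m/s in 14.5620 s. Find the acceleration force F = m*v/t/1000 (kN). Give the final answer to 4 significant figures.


F = 41755.7830 * 2.3400 / 14.5620 / 1000
F = 6.710 kN


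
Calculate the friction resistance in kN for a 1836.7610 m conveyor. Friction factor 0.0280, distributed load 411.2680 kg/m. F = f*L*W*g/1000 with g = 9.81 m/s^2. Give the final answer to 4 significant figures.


F = 0.0280 * 1836.7610 * 411.2680 * 9.81 / 1000
F = 207.5 kN


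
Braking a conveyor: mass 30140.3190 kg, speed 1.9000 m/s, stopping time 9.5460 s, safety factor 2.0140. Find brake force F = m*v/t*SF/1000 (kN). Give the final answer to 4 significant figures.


F = 30140.3190 * 1.9000 / 9.5460 * 2.0140 / 1000
F = 12.08 kN


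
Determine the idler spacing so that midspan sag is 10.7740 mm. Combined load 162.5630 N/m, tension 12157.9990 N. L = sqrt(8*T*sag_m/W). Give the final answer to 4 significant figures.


sag = 10.7740/1000 = 0.010774 m
L = sqrt(8 * 12157.9990 * 0.010774 / 162.5630)
L = 2.539 m


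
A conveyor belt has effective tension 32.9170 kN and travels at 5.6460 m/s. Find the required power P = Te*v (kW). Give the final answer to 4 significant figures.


P = Te * v = 32.9170 * 5.6460
P = 185.8 kW


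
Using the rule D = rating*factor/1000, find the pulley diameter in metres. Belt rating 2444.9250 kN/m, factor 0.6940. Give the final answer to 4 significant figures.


D = 2444.9250 * 0.6940 / 1000
D = 1.697 m


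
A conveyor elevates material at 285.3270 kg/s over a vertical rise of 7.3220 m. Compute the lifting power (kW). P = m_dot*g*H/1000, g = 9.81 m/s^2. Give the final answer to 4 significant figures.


P = 285.3270 * 9.81 * 7.3220 / 1000
P = 20.49 kW


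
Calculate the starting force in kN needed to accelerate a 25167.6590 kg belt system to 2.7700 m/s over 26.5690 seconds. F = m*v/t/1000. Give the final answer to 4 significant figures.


F = 25167.6590 * 2.7700 / 26.5690 / 1000
F = 2.624 kN


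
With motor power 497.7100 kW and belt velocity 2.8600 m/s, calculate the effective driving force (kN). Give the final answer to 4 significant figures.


Te = P / v = 497.7100 / 2.8600
Te = 174.0 kN


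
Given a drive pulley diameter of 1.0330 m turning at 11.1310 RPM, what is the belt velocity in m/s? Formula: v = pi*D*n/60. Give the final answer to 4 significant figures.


v = pi * 1.0330 * 11.1310 / 60
v = 0.6021 m/s


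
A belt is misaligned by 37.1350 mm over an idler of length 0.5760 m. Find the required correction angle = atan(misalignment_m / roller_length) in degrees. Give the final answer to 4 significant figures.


misalign_m = 37.1350 / 1000 = 0.037135 m
angle = atan(0.037135 / 0.5760)
angle = 3.689 deg


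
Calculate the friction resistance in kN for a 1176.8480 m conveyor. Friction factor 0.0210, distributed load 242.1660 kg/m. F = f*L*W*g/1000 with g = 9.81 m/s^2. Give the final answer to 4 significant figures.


F = 0.0210 * 1176.8480 * 242.1660 * 9.81 / 1000
F = 58.71 kN


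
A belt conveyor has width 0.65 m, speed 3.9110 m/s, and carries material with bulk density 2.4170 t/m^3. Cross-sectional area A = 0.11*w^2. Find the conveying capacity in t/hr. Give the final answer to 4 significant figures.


A = 0.11 * 0.65^2 = 0.046475 m^2
C = 0.046475 * 3.9110 * 2.4170 * 3600
C = 1582 t/hr


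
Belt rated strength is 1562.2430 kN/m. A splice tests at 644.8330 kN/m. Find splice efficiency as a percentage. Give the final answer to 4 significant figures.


Eff = 644.8330 / 1562.2430 * 100
Eff = 41.28 %


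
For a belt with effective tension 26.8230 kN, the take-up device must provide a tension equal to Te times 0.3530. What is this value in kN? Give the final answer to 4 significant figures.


T_tu = 26.8230 * 0.3530
T_tu = 9.469 kN


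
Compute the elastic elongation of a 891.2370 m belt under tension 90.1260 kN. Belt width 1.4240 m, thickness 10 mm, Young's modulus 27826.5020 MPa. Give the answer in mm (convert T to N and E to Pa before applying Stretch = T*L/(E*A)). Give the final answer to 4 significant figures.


A = 1.4240 * 0.01 = 0.01424 m^2
Stretch = 90.1260*1000 * 891.2370 / (27826.5020e6 * 0.01424) * 1000
Stretch = 202.7 mm


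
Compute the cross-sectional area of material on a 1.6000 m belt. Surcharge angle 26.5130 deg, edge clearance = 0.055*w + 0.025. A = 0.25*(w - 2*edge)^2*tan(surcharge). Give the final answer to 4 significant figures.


edge = 0.055*1.6000 + 0.025 = 0.113 m
ew = 1.6000 - 2*0.113 = 1.374 m
A = 0.25 * 1.374^2 * tan(26.5130 deg)
A = 0.2354 m^2


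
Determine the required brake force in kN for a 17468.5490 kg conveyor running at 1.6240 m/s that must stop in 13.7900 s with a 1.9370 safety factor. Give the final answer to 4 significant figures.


F = 17468.5490 * 1.6240 / 13.7900 * 1.9370 / 1000
F = 3.985 kN


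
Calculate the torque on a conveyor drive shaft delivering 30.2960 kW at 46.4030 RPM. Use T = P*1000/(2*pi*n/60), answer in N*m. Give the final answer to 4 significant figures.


omega = 2*pi*46.4030/60 = 4.85931 rad/s
T = 30.2960*1000 / 4.85931
T = 6235 N*m


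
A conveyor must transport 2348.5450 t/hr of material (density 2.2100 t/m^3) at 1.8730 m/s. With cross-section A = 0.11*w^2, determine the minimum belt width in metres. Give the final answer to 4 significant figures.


A_req = 2348.5450 / (1.8730 * 2.2100 * 3600) = 0.157604 m^2
w = sqrt(0.157604 / 0.11)
w = 1.197 m


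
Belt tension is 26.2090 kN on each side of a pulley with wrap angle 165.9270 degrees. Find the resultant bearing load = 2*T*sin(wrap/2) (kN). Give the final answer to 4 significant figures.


F = 2 * 26.2090 * sin(165.9270/2 deg)
F = 52.02 kN


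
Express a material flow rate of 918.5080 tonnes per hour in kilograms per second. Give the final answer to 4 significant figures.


m_dot = 918.5080 * 1000 / 3600
m_dot = 255.1 kg/s


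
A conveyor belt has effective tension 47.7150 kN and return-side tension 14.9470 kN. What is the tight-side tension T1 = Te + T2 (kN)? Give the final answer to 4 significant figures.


T1 = Te + T2 = 47.7150 + 14.9470
T1 = 62.66 kN


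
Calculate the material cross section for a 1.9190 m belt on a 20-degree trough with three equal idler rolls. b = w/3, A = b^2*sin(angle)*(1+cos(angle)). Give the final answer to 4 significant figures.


b = 1.9190/3 = 0.639667 m
A = 0.639667^2 * sin(20 deg) * (1 + cos(20 deg))
A = 0.2715 m^2


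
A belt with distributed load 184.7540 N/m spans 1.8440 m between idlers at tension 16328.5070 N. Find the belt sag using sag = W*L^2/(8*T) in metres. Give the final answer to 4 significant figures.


sag = 184.7540 * 1.8440^2 / (8 * 16328.5070)
sag = 0.004809 m


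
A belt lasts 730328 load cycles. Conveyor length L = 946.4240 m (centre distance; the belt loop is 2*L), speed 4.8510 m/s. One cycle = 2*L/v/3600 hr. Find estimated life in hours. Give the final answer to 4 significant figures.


cycle_time = 2 * 946.4240 / 4.8510 / 3600 = 0.108388 hr
life = 730328 * 0.108388 = 79160 hours


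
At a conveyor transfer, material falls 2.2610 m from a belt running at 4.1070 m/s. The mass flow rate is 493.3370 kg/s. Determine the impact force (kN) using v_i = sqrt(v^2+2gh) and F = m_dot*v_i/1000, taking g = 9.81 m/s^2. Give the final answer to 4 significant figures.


v_i = sqrt(4.1070^2 + 2*9.81*2.2610) = 7.82485 m/s
F = 493.3370 * 7.82485 / 1000
F = 3.860 kN


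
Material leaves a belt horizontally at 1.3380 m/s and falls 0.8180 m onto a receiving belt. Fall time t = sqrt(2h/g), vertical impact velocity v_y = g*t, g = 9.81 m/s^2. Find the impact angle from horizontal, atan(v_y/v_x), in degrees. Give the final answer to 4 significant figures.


t = sqrt(2*0.8180/9.81) = 0.408373 s
v_y = 9.81 * 0.408373 = 4.00614 m/s
angle = atan(4.00614 / 1.3380) = 71.53 deg


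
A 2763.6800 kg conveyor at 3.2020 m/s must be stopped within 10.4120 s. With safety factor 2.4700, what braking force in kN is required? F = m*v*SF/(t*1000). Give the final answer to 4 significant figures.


F = 2763.6800 * 3.2020 / 10.4120 * 2.4700 / 1000
F = 2.099 kN


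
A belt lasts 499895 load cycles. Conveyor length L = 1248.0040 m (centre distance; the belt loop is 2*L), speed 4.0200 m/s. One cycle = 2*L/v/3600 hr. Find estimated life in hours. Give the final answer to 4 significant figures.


cycle_time = 2 * 1248.0040 / 4.0200 / 3600 = 0.172472 hr
life = 499895 * 0.172472 = 86220 hours


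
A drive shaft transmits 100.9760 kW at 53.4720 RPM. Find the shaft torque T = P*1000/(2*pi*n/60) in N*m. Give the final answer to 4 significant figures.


omega = 2*pi*53.4720/60 = 5.59957 rad/s
T = 100.9760*1000 / 5.59957
T = 18030 N*m


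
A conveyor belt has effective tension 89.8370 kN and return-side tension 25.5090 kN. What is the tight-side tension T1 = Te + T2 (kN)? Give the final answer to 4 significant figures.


T1 = Te + T2 = 89.8370 + 25.5090
T1 = 115.3 kN


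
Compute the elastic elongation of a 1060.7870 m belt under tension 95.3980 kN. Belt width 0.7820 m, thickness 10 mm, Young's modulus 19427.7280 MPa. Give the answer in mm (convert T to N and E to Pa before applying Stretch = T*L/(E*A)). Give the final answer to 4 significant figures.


A = 0.7820 * 0.01 = 0.00782 m^2
Stretch = 95.3980*1000 * 1060.7870 / (19427.7280e6 * 0.00782) * 1000
Stretch = 666.1 mm


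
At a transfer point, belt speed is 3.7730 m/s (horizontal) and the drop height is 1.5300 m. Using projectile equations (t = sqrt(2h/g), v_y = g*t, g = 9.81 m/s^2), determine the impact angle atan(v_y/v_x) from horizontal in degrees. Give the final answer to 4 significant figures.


t = sqrt(2*1.5300/9.81) = 0.558504 s
v_y = 9.81 * 0.558504 = 5.47892 m/s
angle = atan(5.47892 / 3.7730) = 55.45 deg


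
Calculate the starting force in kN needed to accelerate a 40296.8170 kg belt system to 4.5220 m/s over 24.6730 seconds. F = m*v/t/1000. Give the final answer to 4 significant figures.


F = 40296.8170 * 4.5220 / 24.6730 / 1000
F = 7.385 kN


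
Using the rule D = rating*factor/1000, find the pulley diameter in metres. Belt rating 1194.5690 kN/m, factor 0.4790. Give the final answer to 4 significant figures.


D = 1194.5690 * 0.4790 / 1000
D = 0.5722 m


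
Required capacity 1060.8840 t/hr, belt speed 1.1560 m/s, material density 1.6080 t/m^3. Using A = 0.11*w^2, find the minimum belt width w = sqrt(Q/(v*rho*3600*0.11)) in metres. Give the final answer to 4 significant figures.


A_req = 1060.8840 / (1.1560 * 1.6080 * 3600) = 0.158534 m^2
w = sqrt(0.158534 / 0.11)
w = 1.201 m


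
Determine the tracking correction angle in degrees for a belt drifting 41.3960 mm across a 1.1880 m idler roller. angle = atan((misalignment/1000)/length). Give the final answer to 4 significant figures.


misalign_m = 41.3960 / 1000 = 0.041396 m
angle = atan(0.041396 / 1.1880)
angle = 1.996 deg


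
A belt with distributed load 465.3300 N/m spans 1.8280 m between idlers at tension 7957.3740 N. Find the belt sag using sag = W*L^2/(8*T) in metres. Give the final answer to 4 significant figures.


sag = 465.3300 * 1.8280^2 / (8 * 7957.3740)
sag = 0.02443 m


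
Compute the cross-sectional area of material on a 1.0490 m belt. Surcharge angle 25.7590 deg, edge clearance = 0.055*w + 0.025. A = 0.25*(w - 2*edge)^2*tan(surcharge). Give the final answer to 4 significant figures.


edge = 0.055*1.0490 + 0.025 = 0.082695 m
ew = 1.0490 - 2*0.082695 = 0.88361 m
A = 0.25 * 0.88361^2 * tan(25.7590 deg)
A = 0.09419 m^2


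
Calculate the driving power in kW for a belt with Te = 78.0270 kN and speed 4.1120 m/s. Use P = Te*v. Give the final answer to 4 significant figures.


P = Te * v = 78.0270 * 4.1120
P = 320.8 kW


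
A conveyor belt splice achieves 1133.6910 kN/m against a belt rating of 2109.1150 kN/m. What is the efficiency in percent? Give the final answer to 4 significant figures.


Eff = 1133.6910 / 2109.1150 * 100
Eff = 53.75 %


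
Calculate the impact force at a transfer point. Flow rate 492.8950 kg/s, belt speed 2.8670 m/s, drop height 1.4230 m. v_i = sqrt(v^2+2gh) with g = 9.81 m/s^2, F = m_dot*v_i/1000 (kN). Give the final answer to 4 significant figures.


v_i = sqrt(2.8670^2 + 2*9.81*1.4230) = 6.01157 m/s
F = 492.8950 * 6.01157 / 1000
F = 2.963 kN


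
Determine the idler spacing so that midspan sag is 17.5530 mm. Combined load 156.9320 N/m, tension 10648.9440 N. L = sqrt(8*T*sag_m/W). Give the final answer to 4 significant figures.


sag = 17.5530/1000 = 0.017553 m
L = sqrt(8 * 10648.9440 * 0.017553 / 156.9320)
L = 3.087 m


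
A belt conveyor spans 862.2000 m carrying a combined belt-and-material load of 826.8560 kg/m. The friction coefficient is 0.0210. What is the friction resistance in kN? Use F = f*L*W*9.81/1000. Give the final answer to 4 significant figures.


F = 0.0210 * 862.2000 * 826.8560 * 9.81 / 1000
F = 146.9 kN


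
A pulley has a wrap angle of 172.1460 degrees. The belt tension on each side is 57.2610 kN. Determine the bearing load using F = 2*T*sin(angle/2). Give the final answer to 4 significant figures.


F = 2 * 57.2610 * sin(172.1460/2 deg)
F = 114.3 kN


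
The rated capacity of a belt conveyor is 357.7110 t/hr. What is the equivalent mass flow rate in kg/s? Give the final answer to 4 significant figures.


m_dot = 357.7110 * 1000 / 3600
m_dot = 99.36 kg/s


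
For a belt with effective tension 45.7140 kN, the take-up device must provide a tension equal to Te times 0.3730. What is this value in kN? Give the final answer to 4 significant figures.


T_tu = 45.7140 * 0.3730
T_tu = 17.05 kN


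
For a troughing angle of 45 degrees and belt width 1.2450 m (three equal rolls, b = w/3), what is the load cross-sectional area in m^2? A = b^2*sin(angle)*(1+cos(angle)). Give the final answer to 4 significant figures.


b = 1.2450/3 = 0.415 m
A = 0.415^2 * sin(45 deg) * (1 + cos(45 deg))
A = 0.2079 m^2


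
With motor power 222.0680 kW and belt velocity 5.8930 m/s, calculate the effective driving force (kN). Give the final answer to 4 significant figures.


Te = P / v = 222.0680 / 5.8930
Te = 37.68 kN


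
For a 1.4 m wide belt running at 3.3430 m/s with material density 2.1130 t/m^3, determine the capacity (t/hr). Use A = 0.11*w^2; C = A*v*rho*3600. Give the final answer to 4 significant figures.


A = 0.11 * 1.4^2 = 0.2156 m^2
C = 0.2156 * 3.3430 * 2.1130 * 3600
C = 5483 t/hr


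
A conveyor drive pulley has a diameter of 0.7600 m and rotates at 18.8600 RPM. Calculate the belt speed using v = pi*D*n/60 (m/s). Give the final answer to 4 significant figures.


v = pi * 0.7600 * 18.8600 / 60
v = 0.7505 m/s


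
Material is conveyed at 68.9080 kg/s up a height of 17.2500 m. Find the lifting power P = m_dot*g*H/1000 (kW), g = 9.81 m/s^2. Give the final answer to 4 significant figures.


P = 68.9080 * 9.81 * 17.2500 / 1000
P = 11.66 kW


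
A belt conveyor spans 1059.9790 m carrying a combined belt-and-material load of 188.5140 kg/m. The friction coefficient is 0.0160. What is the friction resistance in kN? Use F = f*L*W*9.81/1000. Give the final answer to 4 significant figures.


F = 0.0160 * 1059.9790 * 188.5140 * 9.81 / 1000
F = 31.36 kN


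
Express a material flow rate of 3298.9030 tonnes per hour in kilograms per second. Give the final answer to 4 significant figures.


m_dot = 3298.9030 * 1000 / 3600
m_dot = 916.4 kg/s


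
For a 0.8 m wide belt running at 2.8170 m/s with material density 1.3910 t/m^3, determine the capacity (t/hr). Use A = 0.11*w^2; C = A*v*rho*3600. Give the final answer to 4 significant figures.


A = 0.11 * 0.8^2 = 0.0704 m^2
C = 0.0704 * 2.8170 * 1.3910 * 3600
C = 993.1 t/hr


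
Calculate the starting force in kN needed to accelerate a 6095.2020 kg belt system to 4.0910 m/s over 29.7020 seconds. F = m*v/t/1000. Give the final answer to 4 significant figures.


F = 6095.2020 * 4.0910 / 29.7020 / 1000
F = 0.8395 kN


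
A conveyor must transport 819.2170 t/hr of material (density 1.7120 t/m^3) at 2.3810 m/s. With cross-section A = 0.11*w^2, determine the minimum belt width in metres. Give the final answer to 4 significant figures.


A_req = 819.2170 / (2.3810 * 1.7120 * 3600) = 0.0558256 m^2
w = sqrt(0.0558256 / 0.11)
w = 0.7124 m


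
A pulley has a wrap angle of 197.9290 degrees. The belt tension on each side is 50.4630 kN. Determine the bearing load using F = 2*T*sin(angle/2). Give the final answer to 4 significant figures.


F = 2 * 50.4630 * sin(197.9290/2 deg)
F = 99.69 kN


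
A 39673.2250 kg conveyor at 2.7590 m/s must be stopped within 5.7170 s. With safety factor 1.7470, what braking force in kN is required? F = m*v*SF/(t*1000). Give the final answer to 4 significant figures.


F = 39673.2250 * 2.7590 / 5.7170 * 1.7470 / 1000
F = 33.45 kN


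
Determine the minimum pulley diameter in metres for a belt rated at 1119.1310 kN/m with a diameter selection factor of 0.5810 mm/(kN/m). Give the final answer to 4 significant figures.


D = 1119.1310 * 0.5810 / 1000
D = 0.6502 m


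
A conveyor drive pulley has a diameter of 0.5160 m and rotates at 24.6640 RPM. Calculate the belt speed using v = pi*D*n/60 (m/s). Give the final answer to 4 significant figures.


v = pi * 0.5160 * 24.6640 / 60
v = 0.6664 m/s


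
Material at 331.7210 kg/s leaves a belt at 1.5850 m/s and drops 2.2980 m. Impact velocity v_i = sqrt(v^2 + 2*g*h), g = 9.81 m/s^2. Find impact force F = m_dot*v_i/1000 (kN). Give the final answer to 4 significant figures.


v_i = sqrt(1.5850^2 + 2*9.81*2.2980) = 6.8992 m/s
F = 331.7210 * 6.8992 / 1000
F = 2.289 kN


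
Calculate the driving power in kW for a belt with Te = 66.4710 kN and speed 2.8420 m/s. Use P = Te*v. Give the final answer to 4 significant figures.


P = Te * v = 66.4710 * 2.8420
P = 188.9 kW


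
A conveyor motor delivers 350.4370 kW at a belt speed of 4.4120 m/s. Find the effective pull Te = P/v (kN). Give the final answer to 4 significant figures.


Te = P / v = 350.4370 / 4.4120
Te = 79.43 kN


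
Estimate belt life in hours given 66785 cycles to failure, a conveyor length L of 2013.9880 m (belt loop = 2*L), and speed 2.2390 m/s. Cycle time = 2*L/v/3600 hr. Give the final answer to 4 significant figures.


cycle_time = 2 * 2013.9880 / 2.2390 / 3600 = 0.499724 hr
life = 66785 * 0.499724 = 33370 hours


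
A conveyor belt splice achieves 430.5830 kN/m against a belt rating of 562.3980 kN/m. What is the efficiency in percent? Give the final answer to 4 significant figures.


Eff = 430.5830 / 562.3980 * 100
Eff = 76.56 %


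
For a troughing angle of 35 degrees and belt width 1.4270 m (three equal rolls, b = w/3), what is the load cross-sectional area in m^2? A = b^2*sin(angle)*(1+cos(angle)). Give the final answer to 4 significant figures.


b = 1.4270/3 = 0.475667 m
A = 0.475667^2 * sin(35 deg) * (1 + cos(35 deg))
A = 0.2361 m^2


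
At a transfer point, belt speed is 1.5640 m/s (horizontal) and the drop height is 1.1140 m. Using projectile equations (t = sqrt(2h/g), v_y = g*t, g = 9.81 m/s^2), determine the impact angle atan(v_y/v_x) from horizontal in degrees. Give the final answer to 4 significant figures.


t = sqrt(2*1.1140/9.81) = 0.476566 s
v_y = 9.81 * 0.476566 = 4.67511 m/s
angle = atan(4.67511 / 1.5640) = 71.50 deg


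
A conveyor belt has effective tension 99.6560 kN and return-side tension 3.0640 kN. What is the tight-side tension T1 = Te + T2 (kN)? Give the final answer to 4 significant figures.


T1 = Te + T2 = 99.6560 + 3.0640
T1 = 102.7 kN


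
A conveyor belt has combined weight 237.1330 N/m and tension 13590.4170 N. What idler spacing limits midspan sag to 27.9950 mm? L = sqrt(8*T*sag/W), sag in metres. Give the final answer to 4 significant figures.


sag = 27.9950/1000 = 0.027995 m
L = sqrt(8 * 13590.4170 * 0.027995 / 237.1330)
L = 3.583 m


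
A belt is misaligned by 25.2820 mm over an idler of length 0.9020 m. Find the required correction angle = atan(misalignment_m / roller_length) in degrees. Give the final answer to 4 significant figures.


misalign_m = 25.2820 / 1000 = 0.025282 m
angle = atan(0.025282 / 0.9020)
angle = 1.606 deg


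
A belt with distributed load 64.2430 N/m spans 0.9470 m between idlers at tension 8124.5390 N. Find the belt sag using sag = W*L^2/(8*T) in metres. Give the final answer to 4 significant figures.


sag = 64.2430 * 0.9470^2 / (8 * 8124.5390)
sag = 0.0008864 m


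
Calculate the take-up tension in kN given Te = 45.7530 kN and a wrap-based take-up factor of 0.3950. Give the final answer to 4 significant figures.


T_tu = 45.7530 * 0.3950
T_tu = 18.07 kN


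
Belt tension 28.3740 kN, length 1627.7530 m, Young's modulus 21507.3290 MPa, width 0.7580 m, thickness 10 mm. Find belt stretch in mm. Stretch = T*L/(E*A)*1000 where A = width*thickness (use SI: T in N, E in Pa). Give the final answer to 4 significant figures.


A = 0.7580 * 0.01 = 0.00758 m^2
Stretch = 28.3740*1000 * 1627.7530 / (21507.3290e6 * 0.00758) * 1000
Stretch = 283.3 mm


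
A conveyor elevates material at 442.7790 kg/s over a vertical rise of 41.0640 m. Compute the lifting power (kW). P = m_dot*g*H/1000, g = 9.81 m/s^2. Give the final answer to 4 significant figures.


P = 442.7790 * 9.81 * 41.0640 / 1000
P = 178.4 kW


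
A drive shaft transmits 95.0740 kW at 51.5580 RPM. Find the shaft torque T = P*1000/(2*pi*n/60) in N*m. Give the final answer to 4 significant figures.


omega = 2*pi*51.5580/60 = 5.39914 rad/s
T = 95.0740*1000 / 5.39914
T = 17610 N*m


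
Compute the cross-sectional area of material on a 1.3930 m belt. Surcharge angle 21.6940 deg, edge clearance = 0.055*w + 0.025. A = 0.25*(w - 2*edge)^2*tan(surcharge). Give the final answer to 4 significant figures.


edge = 0.055*1.3930 + 0.025 = 0.101615 m
ew = 1.3930 - 2*0.101615 = 1.18977 m
A = 0.25 * 1.18977^2 * tan(21.6940 deg)
A = 0.1408 m^2


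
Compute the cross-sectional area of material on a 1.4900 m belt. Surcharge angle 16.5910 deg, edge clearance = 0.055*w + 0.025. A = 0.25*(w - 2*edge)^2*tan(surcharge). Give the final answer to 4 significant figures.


edge = 0.055*1.4900 + 0.025 = 0.10695 m
ew = 1.4900 - 2*0.10695 = 1.2761 m
A = 0.25 * 1.2761^2 * tan(16.5910 deg)
A = 0.1213 m^2


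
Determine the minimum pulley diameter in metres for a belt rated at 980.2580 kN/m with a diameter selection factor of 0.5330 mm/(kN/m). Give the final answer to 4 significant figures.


D = 980.2580 * 0.5330 / 1000
D = 0.5225 m


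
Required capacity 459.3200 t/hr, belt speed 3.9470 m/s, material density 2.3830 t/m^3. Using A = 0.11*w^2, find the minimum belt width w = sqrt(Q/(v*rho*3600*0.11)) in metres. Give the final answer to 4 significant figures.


A_req = 459.3200 / (3.9470 * 2.3830 * 3600) = 0.0135651 m^2
w = sqrt(0.0135651 / 0.11)
w = 0.3512 m


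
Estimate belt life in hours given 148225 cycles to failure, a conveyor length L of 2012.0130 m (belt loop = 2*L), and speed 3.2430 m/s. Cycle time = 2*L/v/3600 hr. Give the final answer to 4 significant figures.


cycle_time = 2 * 2012.0130 / 3.2430 / 3600 = 0.344676 hr
life = 148225 * 0.344676 = 51090 hours


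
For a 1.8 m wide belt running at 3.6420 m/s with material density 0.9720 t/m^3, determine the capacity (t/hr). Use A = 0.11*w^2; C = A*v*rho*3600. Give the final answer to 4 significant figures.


A = 0.11 * 1.8^2 = 0.3564 m^2
C = 0.3564 * 3.6420 * 0.9720 * 3600
C = 4542 t/hr


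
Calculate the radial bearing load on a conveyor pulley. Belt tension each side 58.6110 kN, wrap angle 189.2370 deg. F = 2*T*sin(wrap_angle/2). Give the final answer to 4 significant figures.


F = 2 * 58.6110 * sin(189.2370/2 deg)
F = 116.8 kN


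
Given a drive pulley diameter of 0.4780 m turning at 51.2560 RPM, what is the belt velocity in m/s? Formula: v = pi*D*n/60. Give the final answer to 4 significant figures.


v = pi * 0.4780 * 51.2560 / 60
v = 1.283 m/s


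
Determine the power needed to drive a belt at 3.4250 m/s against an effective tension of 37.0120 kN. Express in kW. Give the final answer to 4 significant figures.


P = Te * v = 37.0120 * 3.4250
P = 126.8 kW


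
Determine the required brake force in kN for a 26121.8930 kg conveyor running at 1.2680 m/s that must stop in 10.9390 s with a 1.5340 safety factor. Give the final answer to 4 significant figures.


F = 26121.8930 * 1.2680 / 10.9390 * 1.5340 / 1000
F = 4.645 kN


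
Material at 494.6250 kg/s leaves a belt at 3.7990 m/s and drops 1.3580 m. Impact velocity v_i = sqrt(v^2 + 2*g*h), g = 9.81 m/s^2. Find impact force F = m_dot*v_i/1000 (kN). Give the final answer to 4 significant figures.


v_i = sqrt(3.7990^2 + 2*9.81*1.3580) = 6.40908 m/s
F = 494.6250 * 6.40908 / 1000
F = 3.170 kN


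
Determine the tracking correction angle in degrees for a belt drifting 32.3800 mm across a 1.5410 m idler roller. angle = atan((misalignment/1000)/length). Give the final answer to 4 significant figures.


misalign_m = 32.3800 / 1000 = 0.032380 m
angle = atan(0.032380 / 1.5410)
angle = 1.204 deg


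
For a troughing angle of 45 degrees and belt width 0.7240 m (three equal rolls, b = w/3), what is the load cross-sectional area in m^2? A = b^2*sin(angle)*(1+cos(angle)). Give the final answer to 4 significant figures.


b = 0.7240/3 = 0.241333 m
A = 0.241333^2 * sin(45 deg) * (1 + cos(45 deg))
A = 0.07030 m^2


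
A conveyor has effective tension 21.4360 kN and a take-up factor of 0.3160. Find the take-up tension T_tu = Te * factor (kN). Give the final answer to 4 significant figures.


T_tu = 21.4360 * 0.3160
T_tu = 6.774 kN


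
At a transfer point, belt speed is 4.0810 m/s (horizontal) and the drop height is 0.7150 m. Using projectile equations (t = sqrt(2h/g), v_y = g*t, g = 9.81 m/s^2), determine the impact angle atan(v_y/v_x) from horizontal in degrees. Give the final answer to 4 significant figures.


t = sqrt(2*0.7150/9.81) = 0.381798 s
v_y = 9.81 * 0.381798 = 3.74544 m/s
angle = atan(3.74544 / 4.0810) = 42.54 deg


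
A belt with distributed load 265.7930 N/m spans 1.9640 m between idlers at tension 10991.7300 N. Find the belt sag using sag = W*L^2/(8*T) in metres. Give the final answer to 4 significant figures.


sag = 265.7930 * 1.9640^2 / (8 * 10991.7300)
sag = 0.01166 m


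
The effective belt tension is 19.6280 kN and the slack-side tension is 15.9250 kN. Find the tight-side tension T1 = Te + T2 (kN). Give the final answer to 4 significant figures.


T1 = Te + T2 = 19.6280 + 15.9250
T1 = 35.55 kN


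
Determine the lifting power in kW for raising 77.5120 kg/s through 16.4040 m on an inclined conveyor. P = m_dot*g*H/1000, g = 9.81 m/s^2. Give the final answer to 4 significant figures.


P = 77.5120 * 9.81 * 16.4040 / 1000
P = 12.47 kW


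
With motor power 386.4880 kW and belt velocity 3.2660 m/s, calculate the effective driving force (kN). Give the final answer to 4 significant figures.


Te = P / v = 386.4880 / 3.2660
Te = 118.3 kN


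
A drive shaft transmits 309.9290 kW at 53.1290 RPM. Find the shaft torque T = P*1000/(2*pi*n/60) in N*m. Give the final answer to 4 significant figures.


omega = 2*pi*53.1290/60 = 5.56366 rad/s
T = 309.9290*1000 / 5.56366
T = 55710 N*m


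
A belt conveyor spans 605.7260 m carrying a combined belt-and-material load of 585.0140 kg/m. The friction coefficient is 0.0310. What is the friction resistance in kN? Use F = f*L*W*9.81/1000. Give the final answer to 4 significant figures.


F = 0.0310 * 605.7260 * 585.0140 * 9.81 / 1000
F = 107.8 kN


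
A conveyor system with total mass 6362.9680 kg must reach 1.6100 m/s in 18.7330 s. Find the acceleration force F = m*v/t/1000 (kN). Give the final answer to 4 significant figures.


F = 6362.9680 * 1.6100 / 18.7330 / 1000
F = 0.5469 kN


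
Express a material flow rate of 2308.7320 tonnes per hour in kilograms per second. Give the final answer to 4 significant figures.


m_dot = 2308.7320 * 1000 / 3600
m_dot = 641.3 kg/s


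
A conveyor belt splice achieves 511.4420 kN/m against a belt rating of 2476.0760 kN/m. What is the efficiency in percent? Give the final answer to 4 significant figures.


Eff = 511.4420 / 2476.0760 * 100
Eff = 20.66 %


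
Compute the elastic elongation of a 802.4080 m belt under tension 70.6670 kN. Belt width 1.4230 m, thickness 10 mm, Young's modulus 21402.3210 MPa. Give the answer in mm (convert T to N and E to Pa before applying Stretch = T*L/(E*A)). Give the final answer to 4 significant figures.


A = 1.4230 * 0.01 = 0.01423 m^2
Stretch = 70.6670*1000 * 802.4080 / (21402.3210e6 * 0.01423) * 1000
Stretch = 186.2 mm


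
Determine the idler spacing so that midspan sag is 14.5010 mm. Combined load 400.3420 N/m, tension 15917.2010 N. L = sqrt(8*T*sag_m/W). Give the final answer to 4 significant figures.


sag = 14.5010/1000 = 0.014501 m
L = sqrt(8 * 15917.2010 * 0.014501 / 400.3420)
L = 2.148 m


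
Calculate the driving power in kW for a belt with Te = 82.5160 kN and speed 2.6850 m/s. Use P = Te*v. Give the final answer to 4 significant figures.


P = Te * v = 82.5160 * 2.6850
P = 221.6 kW


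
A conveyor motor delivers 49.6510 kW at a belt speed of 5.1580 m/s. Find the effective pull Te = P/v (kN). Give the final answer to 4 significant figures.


Te = P / v = 49.6510 / 5.1580
Te = 9.626 kN


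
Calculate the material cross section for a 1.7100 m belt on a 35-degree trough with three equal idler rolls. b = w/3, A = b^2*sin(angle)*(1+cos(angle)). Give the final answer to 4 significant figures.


b = 1.7100/3 = 0.57 m
A = 0.57^2 * sin(35 deg) * (1 + cos(35 deg))
A = 0.3390 m^2


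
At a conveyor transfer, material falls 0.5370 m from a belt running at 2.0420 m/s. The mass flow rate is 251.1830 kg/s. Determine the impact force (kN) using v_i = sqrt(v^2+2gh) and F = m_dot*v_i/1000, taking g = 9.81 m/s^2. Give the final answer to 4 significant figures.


v_i = sqrt(2.0420^2 + 2*9.81*0.5370) = 3.8348 m/s
F = 251.1830 * 3.8348 / 1000
F = 0.9632 kN


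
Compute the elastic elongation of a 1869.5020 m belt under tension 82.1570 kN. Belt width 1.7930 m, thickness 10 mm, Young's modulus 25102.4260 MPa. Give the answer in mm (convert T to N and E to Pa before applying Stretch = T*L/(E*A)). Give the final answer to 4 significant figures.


A = 1.7930 * 0.01 = 0.01793 m^2
Stretch = 82.1570*1000 * 1869.5020 / (25102.4260e6 * 0.01793) * 1000
Stretch = 341.3 mm


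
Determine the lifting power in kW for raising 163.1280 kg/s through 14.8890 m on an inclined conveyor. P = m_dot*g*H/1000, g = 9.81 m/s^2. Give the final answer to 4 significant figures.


P = 163.1280 * 9.81 * 14.8890 / 1000
P = 23.83 kW


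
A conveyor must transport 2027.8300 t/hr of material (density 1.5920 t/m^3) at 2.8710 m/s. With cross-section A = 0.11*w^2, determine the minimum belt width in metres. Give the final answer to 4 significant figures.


A_req = 2027.8300 / (2.8710 * 1.5920 * 3600) = 0.12324 m^2
w = sqrt(0.12324 / 0.11)
w = 1.058 m


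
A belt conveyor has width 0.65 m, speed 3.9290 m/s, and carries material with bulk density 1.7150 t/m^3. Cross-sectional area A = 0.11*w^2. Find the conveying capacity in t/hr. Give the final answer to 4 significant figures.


A = 0.11 * 0.65^2 = 0.046475 m^2
C = 0.046475 * 3.9290 * 1.7150 * 3600
C = 1127 t/hr


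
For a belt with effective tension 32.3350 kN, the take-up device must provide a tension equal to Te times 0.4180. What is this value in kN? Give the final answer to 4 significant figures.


T_tu = 32.3350 * 0.4180
T_tu = 13.52 kN


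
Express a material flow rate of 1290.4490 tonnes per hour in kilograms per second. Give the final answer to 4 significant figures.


m_dot = 1290.4490 * 1000 / 3600
m_dot = 358.5 kg/s


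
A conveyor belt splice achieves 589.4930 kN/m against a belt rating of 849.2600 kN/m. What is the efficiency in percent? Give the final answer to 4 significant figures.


Eff = 589.4930 / 849.2600 * 100
Eff = 69.41 %


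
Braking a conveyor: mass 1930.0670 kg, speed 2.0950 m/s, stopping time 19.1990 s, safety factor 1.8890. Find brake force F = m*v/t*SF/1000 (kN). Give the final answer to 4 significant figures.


F = 1930.0670 * 2.0950 / 19.1990 * 1.8890 / 1000
F = 0.3978 kN


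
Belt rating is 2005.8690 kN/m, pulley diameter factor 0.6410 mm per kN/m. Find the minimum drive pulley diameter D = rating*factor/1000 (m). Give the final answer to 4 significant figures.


D = 2005.8690 * 0.6410 / 1000
D = 1.286 m


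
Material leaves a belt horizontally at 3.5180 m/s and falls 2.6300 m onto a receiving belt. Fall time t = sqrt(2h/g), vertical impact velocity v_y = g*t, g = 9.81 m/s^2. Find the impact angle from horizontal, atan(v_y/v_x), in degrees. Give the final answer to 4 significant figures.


t = sqrt(2*2.6300/9.81) = 0.732248 s
v_y = 9.81 * 0.732248 = 7.18335 m/s
angle = atan(7.18335 / 3.5180) = 63.91 deg


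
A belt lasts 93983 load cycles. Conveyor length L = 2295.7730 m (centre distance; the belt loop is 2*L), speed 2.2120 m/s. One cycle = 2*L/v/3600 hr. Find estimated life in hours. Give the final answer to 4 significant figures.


cycle_time = 2 * 2295.7730 / 2.2120 / 3600 = 0.576596 hr
life = 93983 * 0.576596 = 54190 hours


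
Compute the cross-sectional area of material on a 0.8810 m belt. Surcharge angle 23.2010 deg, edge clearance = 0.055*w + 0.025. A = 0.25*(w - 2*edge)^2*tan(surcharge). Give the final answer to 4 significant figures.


edge = 0.055*0.8810 + 0.025 = 0.073455 m
ew = 0.8810 - 2*0.073455 = 0.73409 m
A = 0.25 * 0.73409^2 * tan(23.2010 deg)
A = 0.05774 m^2


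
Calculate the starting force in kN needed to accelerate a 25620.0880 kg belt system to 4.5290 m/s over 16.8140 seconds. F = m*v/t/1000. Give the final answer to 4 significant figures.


F = 25620.0880 * 4.5290 / 16.8140 / 1000
F = 6.901 kN


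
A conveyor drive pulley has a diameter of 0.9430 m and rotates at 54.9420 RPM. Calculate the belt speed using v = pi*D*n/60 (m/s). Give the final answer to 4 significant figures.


v = pi * 0.9430 * 54.9420 / 60
v = 2.713 m/s


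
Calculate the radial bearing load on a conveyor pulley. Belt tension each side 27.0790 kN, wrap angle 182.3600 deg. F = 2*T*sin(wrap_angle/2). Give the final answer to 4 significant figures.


F = 2 * 27.0790 * sin(182.3600/2 deg)
F = 54.15 kN


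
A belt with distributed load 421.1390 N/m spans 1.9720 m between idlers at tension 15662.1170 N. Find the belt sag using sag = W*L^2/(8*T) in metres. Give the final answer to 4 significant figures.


sag = 421.1390 * 1.9720^2 / (8 * 15662.1170)
sag = 0.01307 m


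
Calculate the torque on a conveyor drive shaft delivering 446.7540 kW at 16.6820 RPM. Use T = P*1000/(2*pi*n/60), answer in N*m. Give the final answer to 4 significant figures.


omega = 2*pi*16.6820/60 = 1.74693 rad/s
T = 446.7540*1000 / 1.74693
T = 255700 N*m


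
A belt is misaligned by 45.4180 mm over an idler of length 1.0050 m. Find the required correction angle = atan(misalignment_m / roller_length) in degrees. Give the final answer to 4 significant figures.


misalign_m = 45.4180 / 1000 = 0.045418 m
angle = atan(0.045418 / 1.0050)
angle = 2.588 deg


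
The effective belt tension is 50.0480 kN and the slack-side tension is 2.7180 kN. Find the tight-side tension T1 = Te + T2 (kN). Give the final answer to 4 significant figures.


T1 = Te + T2 = 50.0480 + 2.7180
T1 = 52.77 kN


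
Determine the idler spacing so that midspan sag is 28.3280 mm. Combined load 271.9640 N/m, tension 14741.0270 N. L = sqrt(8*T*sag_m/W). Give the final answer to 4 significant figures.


sag = 28.3280/1000 = 0.028328 m
L = sqrt(8 * 14741.0270 * 0.028328 / 271.9640)
L = 3.505 m


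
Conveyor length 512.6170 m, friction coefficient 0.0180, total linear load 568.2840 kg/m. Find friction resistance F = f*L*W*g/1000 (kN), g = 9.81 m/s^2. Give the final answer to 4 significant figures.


F = 0.0180 * 512.6170 * 568.2840 * 9.81 / 1000
F = 51.44 kN


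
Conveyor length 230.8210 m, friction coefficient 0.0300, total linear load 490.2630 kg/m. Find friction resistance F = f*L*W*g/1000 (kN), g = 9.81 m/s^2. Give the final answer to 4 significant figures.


F = 0.0300 * 230.8210 * 490.2630 * 9.81 / 1000
F = 33.30 kN


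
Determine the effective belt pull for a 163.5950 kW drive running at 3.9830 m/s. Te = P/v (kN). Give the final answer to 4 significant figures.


Te = P / v = 163.5950 / 3.9830
Te = 41.07 kN


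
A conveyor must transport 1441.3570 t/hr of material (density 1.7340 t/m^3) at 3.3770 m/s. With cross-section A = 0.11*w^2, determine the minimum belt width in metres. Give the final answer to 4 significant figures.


A_req = 1441.3570 / (3.3770 * 1.7340 * 3600) = 0.0683737 m^2
w = sqrt(0.0683737 / 0.11)
w = 0.7884 m


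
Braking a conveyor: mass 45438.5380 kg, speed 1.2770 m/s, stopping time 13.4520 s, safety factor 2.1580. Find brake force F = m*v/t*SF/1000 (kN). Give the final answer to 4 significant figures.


F = 45438.5380 * 1.2770 / 13.4520 * 2.1580 / 1000
F = 9.309 kN


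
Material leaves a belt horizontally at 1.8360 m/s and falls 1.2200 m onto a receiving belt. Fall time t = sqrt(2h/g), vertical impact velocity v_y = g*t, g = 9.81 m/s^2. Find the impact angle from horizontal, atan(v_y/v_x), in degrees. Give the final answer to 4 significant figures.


t = sqrt(2*1.2200/9.81) = 0.498724 s
v_y = 9.81 * 0.498724 = 4.89248 m/s
angle = atan(4.89248 / 1.8360) = 69.43 deg


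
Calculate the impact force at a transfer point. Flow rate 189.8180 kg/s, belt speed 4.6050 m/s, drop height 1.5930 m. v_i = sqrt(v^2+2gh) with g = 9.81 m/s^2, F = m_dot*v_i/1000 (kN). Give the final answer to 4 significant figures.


v_i = sqrt(4.6050^2 + 2*9.81*1.5930) = 7.24297 m/s
F = 189.8180 * 7.24297 / 1000
F = 1.375 kN


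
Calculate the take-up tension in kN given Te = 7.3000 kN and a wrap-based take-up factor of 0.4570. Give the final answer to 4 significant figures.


T_tu = 7.3000 * 0.4570
T_tu = 3.336 kN


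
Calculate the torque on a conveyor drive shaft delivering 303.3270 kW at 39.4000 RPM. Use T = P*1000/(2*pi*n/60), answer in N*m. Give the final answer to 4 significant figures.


omega = 2*pi*39.4000/60 = 4.12596 rad/s
T = 303.3270*1000 / 4.12596
T = 73520 N*m


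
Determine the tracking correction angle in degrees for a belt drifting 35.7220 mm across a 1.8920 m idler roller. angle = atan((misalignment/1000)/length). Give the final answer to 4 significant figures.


misalign_m = 35.7220 / 1000 = 0.035722 m
angle = atan(0.035722 / 1.8920)
angle = 1.082 deg


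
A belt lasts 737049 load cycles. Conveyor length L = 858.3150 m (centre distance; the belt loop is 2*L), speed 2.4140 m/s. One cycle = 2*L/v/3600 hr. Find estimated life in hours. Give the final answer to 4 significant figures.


cycle_time = 2 * 858.3150 / 2.4140 / 3600 = 0.197532 hr
life = 737049 * 0.197532 = 145600 hours


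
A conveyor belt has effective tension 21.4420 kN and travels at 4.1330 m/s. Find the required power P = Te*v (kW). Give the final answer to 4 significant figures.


P = Te * v = 21.4420 * 4.1330
P = 88.62 kW


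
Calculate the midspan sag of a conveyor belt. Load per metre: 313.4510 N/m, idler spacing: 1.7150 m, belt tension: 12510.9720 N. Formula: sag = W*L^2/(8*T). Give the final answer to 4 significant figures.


sag = 313.4510 * 1.7150^2 / (8 * 12510.9720)
sag = 0.009211 m


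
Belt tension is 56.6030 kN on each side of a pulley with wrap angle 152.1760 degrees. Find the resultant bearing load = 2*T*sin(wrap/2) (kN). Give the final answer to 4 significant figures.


F = 2 * 56.6030 * sin(152.1760/2 deg)
F = 109.9 kN


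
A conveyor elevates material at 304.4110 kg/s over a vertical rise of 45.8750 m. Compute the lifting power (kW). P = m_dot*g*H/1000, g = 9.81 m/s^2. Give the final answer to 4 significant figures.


P = 304.4110 * 9.81 * 45.8750 / 1000
P = 137.0 kW
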